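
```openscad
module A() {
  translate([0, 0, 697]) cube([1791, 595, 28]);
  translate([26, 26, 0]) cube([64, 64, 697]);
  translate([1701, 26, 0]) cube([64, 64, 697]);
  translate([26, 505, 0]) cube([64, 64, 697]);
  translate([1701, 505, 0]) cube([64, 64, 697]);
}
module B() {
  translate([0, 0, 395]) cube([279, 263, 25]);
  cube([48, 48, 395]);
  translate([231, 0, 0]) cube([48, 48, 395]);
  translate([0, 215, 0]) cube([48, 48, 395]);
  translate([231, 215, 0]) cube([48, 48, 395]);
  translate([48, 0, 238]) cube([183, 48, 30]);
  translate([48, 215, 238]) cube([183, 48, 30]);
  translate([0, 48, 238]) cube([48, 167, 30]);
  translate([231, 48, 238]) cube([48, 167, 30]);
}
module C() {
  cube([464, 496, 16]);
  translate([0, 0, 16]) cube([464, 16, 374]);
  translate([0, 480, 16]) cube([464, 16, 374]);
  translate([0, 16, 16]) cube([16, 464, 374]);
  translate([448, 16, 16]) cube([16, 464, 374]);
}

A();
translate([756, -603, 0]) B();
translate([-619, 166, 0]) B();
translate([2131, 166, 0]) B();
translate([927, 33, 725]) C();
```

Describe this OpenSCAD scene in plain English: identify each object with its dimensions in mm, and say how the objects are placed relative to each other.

A is a table: top 1791 mm (x) × 595 mm (y), 28 mm thick, upper face at z = 725 mm, on four 64×64 mm square legs, each inset 26 mm from the nearest pair of top edges, running from z = 0 to the bottom of the top.

B is a four-legged stool. The seat is a 279×263×25 mm slab whose top surface is at z = 420 mm; four square legs, each 48×48 mm in cross-section, run from the floor (z = 0) to the underside of the seat, each flush with a corner of the seat. Four stretchers, 48 mm wide and 30 mm tall, connect adjacent legs with their undersides at z = 238 mm, each running between the inner faces of the legs it joins and aligned with the legs' outer faces on the other axis.

C is an open storage box with external size 464×496×390 mm and wall thickness 16 mm (the base is also 16 mm thick). The base covers the whole footprint; the four walls stand on the base, with the y-facing walls full-width and the x-facing walls fitting between their inner faces.

Three stools sit around the table at the −y, −x, +x sides. The open box is on top of the table.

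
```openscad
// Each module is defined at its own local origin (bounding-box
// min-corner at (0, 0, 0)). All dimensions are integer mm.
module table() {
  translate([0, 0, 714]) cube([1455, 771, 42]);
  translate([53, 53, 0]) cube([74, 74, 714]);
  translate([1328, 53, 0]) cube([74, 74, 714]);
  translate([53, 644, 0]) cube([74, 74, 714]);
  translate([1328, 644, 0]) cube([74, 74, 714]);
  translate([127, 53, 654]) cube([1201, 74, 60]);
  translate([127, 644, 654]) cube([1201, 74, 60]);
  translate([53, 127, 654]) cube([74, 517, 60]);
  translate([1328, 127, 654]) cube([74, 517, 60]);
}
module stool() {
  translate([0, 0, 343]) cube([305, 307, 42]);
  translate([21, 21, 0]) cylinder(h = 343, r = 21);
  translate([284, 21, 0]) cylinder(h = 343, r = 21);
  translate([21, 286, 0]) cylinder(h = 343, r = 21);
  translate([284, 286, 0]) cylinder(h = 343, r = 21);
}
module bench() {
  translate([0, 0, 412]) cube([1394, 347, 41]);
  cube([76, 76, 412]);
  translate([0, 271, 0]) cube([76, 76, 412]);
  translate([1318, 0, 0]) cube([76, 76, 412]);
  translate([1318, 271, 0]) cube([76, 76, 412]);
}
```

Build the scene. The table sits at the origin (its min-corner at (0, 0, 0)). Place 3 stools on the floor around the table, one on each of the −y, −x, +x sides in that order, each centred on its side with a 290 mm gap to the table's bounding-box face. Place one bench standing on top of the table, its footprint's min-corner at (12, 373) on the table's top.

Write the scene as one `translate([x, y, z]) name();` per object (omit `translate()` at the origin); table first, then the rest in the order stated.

table();
translate([575, -597, 0]) stool();
translate([-595, 232, 0]) stool();
translate([1745, 232, 0]) stool();
translate([12, 373, 756]) bench();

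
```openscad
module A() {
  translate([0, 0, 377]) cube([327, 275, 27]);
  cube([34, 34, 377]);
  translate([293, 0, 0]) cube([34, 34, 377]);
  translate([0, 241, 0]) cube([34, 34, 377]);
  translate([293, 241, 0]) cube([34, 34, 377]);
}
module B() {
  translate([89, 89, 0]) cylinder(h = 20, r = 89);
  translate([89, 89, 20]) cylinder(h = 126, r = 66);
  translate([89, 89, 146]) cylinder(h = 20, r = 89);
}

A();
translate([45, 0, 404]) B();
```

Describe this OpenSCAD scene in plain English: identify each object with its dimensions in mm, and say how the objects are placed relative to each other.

A is a four-legged stool. The seat is a 327×275×27 mm slab whose top surface is at z = 404 mm; four square legs, each 34×34 mm in cross-section, run from the floor (z = 0) to the underside of the seat, each flush with a corner of the seat.

B is a spool: two coaxial disc flanges of radius 89 mm and thickness 20 mm, joined by a core cylinder of radius 66 mm and height 126 mm. The lower flange rests on z = 0 and the three cylinders share a vertical axis.

The spool is on top of the stool.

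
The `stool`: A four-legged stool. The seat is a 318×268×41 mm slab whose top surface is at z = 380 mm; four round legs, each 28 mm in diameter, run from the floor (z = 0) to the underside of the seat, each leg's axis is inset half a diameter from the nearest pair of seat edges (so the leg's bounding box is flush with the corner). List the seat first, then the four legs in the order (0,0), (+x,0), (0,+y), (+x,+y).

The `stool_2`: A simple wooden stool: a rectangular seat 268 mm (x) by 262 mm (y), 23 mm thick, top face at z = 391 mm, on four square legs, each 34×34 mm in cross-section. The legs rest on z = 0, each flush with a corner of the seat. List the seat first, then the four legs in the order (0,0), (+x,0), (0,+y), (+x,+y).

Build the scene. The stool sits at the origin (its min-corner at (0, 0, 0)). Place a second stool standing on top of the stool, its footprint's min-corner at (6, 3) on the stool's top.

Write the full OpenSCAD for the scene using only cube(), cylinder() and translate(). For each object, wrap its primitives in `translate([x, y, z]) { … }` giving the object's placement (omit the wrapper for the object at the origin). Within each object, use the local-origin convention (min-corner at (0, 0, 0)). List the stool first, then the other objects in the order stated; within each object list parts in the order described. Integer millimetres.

translate([0, 0, 339]) cube([318, 268, 41]);
translate([14, 14, 0]) cylinder(h = 339, r = 14);
translate([304, 14, 0]) cylinder(h = 339, r = 14);
translate([14, 254, 0]) cylinder(h = 339, r = 14);
translate([304, 254, 0]) cylinder(h = 339, r = 14);
translate([6, 3, 380]) {
  translate([0, 0, 368]) cube([268, 262, 23]);
  cube([34, 34, 368]);
  translate([234, 0, 0]) cube([34, 34, 368]);
  translate([0, 228, 0]) cube([34, 34, 368]);
  translate([234, 228, 0]) cube([34, 34, 368]);
}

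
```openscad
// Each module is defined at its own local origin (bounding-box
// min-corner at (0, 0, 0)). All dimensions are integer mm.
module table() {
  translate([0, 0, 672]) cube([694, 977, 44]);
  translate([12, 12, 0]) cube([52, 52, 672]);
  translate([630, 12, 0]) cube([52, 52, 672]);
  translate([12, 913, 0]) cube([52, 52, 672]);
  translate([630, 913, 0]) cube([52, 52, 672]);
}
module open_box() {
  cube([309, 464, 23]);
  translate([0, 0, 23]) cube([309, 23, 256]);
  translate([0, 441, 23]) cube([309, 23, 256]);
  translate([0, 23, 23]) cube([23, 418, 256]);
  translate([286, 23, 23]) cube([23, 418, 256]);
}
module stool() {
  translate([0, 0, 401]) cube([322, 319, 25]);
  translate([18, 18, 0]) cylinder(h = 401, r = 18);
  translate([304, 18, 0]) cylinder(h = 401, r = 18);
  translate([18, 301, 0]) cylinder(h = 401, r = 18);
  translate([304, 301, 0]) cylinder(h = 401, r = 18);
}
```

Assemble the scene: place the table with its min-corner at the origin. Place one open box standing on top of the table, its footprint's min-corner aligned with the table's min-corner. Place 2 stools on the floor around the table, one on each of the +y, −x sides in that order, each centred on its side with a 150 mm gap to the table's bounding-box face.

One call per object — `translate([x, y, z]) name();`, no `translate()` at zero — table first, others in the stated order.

table();
translate([0, 0, 716]) open_box();
translate([186, 1127, 0]) stool();
translate([-472, 329, 0]) stool();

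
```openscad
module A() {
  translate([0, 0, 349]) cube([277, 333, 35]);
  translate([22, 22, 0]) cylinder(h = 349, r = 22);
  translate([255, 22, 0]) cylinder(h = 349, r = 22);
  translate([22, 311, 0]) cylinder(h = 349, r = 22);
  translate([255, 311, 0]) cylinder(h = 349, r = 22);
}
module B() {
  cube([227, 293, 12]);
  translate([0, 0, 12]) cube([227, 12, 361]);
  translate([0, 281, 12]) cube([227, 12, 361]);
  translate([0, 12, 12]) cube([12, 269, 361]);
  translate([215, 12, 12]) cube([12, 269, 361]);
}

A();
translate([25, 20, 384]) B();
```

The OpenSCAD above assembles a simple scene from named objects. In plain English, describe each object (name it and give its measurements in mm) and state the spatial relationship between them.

A is a four-legged stool. The seat is 277×333 mm, 35 mm thick, top at z = 384 mm. It stands on four round legs, each 44 mm in diameter, from z = 0 to the seat underside, each leg's axis is inset half a diameter from the nearest pair of seat edges (so the leg's bounding box is flush with the corner).

B is an open-topped rectangular box: outside dimensions 227×293×373 mm, with a uniform wall and base thickness of 12 mm. The base is a full 227×293 slab on the floor; four walls sit on top of the base. The front and back walls (the −y and +y sides) span the full width; the two side walls fit between them.

The open box is on top of the stool, centred.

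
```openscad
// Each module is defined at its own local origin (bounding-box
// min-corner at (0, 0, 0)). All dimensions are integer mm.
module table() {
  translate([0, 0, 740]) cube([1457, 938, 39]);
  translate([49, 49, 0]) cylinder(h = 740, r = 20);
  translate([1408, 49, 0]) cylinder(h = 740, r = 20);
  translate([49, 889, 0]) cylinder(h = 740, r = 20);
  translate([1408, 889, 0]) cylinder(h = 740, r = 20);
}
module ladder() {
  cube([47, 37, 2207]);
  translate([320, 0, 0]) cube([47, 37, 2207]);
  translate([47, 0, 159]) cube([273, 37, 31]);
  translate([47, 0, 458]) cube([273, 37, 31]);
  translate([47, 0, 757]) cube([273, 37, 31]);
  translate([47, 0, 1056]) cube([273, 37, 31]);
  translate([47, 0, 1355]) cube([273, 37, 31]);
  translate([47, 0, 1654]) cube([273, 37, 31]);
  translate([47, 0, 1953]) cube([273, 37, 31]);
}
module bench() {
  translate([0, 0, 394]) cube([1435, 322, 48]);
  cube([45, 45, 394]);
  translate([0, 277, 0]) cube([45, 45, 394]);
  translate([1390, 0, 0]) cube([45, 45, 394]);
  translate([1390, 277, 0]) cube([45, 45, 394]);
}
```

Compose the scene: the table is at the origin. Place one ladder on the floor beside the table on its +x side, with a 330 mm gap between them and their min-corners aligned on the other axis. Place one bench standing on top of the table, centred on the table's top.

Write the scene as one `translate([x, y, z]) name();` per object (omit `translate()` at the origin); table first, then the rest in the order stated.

table();
translate([1787, 0, 0]) ladder();
translate([11, 308, 779]) bench();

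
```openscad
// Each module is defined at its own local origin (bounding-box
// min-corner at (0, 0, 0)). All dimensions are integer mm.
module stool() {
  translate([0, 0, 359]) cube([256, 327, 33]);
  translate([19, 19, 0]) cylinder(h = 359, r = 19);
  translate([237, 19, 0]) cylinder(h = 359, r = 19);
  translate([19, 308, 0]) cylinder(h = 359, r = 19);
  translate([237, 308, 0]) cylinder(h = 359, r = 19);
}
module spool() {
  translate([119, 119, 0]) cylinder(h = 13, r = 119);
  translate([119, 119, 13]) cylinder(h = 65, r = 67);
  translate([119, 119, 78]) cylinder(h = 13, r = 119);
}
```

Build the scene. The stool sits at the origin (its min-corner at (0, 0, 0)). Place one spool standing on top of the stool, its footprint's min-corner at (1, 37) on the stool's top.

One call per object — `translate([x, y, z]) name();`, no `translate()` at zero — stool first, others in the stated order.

stool();
translate([1, 37, 392]) spool();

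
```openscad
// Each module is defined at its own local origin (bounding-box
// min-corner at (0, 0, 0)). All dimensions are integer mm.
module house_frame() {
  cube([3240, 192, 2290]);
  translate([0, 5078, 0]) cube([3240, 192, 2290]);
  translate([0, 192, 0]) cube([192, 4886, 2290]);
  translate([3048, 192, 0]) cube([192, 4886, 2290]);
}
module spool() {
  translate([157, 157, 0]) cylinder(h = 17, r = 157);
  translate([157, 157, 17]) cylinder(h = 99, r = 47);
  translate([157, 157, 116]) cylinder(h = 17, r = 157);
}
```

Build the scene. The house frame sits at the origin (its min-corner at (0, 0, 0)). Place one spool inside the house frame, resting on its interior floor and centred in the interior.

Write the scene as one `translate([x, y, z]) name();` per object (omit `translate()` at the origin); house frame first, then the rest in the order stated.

house_frame();
translate([1463, 2478, 0]) spool();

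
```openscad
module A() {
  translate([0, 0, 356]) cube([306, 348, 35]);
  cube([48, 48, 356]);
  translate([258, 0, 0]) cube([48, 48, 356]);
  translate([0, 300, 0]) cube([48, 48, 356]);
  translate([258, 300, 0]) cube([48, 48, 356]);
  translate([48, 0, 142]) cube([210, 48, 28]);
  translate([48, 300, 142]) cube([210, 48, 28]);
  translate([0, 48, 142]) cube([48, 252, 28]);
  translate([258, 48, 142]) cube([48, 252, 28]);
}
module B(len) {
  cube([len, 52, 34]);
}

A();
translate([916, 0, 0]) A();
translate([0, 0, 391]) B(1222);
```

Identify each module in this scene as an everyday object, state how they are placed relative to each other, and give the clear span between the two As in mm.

A is a stool. B is a beam. A beam spans the tops of two stools. The clear span between the two stools is 610 mm.

Second stool starts at x = 916; first ends at x = 306; clear span = 916 − 306 = 610 mm.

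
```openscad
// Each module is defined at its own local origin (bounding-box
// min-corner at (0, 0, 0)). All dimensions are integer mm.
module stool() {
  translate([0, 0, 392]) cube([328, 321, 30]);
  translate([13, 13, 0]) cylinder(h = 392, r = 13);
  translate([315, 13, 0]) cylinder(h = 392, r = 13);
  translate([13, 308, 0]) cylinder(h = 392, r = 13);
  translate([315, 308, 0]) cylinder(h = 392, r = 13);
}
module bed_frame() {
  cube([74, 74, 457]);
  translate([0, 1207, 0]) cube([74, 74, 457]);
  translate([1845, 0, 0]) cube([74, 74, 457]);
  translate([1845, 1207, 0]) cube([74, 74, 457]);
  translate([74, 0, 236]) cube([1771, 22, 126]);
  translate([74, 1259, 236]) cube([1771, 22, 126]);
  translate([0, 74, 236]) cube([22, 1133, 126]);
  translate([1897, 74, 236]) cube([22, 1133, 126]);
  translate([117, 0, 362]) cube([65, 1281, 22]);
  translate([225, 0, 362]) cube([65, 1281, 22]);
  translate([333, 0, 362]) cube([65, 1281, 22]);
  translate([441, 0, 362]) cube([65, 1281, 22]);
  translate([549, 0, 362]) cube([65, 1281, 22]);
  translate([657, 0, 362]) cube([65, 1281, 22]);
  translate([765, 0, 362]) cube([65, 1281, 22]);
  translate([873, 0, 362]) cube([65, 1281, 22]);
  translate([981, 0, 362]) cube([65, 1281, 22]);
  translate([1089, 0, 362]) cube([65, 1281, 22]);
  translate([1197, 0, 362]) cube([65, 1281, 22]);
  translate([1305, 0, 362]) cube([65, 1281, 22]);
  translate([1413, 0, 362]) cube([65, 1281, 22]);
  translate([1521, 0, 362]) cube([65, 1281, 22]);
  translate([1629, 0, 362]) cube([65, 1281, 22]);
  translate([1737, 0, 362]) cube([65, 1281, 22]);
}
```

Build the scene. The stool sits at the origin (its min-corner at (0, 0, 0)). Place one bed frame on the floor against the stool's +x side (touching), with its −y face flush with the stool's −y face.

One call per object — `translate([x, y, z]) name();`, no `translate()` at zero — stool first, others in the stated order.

stool();
translate([328, 0, 0]) bed_frame();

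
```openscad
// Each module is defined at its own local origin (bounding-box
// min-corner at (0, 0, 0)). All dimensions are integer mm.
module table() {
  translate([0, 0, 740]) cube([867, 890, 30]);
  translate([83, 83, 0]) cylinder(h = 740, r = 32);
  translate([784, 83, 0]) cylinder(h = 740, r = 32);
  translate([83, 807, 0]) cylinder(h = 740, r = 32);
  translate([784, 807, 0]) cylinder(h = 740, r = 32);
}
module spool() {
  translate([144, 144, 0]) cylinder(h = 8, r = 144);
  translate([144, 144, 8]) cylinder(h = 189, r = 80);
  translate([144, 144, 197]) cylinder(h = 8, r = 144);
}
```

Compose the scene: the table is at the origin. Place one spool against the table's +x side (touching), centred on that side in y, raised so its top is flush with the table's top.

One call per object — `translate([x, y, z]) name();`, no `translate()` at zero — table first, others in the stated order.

table();
translate([867, 301, 565]) spool();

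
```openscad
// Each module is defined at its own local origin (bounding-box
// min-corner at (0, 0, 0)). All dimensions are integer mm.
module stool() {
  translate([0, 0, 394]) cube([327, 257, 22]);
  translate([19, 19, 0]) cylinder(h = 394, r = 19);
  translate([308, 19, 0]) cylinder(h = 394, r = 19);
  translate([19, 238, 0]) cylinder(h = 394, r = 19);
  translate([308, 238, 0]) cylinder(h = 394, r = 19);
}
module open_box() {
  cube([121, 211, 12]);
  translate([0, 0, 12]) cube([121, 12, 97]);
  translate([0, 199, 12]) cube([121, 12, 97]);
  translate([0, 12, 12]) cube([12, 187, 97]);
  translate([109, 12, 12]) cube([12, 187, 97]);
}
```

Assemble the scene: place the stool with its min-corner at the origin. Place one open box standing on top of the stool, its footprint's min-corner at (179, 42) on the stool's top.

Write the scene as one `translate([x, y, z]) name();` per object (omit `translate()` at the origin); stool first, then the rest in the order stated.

stool();
translate([179, 42, 416]) open_box();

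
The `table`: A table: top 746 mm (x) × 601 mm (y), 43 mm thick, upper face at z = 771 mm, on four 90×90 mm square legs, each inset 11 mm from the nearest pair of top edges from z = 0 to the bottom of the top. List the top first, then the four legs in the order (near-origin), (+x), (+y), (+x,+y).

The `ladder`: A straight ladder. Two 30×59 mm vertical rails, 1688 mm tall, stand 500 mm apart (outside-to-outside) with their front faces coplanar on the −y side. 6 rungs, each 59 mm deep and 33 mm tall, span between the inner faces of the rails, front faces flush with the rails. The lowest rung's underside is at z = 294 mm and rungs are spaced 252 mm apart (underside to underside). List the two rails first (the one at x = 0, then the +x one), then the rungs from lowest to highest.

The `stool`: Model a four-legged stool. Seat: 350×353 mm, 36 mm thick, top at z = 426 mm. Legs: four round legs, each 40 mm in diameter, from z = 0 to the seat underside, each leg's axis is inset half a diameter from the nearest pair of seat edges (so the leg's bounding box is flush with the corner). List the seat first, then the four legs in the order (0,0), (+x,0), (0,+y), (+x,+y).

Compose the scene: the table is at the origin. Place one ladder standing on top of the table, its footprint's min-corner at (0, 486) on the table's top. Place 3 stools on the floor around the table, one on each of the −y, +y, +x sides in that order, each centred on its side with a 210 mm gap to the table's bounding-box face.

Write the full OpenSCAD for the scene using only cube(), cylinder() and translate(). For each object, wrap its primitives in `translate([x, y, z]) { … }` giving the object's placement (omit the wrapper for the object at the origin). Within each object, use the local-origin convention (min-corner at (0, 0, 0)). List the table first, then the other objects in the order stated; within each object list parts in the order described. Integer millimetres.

translate([0, 0, 728]) cube([746, 601, 43]);
translate([11, 11, 0]) cube([90, 90, 728]);
translate([645, 11, 0]) cube([90, 90, 728]);
translate([11, 500, 0]) cube([90, 90, 728]);
translate([645, 500, 0]) cube([90, 90, 728]);
translate([0, 486, 771]) {
  cube([30, 59, 1688]);
  translate([470, 0, 0]) cube([30, 59, 1688]);
  translate([30, 0, 294]) cube([440, 59, 33]);
  translate([30, 0, 546]) cube([440, 59, 33]);
  translate([30, 0, 798]) cube([440, 59, 33]);
  translate([30, 0, 1050]) cube([440, 59, 33]);
  translate([30, 0, 1302]) cube([440, 59, 33]);
  translate([30, 0, 1554]) cube([440, 59, 33]);
}
translate([198, -563, 0]) {
  translate([0, 0, 390]) cube([350, 353, 36]);
  translate([20, 20, 0]) cylinder(h = 390, r = 20);
  translate([330, 20, 0]) cylinder(h = 390, r = 20);
  translate([20, 333, 0]) cylinder(h = 390, r = 20);
  translate([330, 333, 0]) cylinder(h = 390, r = 20);
}
translate([198, 811, 0]) {
  translate([0, 0, 390]) cube([350, 353, 36]);
  translate([20, 20, 0]) cylinder(h = 390, r = 20);
  translate([330, 20, 0]) cylinder(h = 390, r = 20);
  translate([20, 333, 0]) cylinder(h = 390, r = 20);
  translate([330, 333, 0]) cylinder(h = 390, r = 20);
}
translate([956, 124, 0]) {
  translate([0, 0, 390]) cube([350, 353, 36]);
  translate([20, 20, 0]) cylinder(h = 390, r = 20);
  translate([330, 20, 0]) cylinder(h = 390, r = 20);
  translate([20, 333, 0]) cylinder(h = 390, r = 20);
  translate([330, 333, 0]) cylinder(h = 390, r = 20);
}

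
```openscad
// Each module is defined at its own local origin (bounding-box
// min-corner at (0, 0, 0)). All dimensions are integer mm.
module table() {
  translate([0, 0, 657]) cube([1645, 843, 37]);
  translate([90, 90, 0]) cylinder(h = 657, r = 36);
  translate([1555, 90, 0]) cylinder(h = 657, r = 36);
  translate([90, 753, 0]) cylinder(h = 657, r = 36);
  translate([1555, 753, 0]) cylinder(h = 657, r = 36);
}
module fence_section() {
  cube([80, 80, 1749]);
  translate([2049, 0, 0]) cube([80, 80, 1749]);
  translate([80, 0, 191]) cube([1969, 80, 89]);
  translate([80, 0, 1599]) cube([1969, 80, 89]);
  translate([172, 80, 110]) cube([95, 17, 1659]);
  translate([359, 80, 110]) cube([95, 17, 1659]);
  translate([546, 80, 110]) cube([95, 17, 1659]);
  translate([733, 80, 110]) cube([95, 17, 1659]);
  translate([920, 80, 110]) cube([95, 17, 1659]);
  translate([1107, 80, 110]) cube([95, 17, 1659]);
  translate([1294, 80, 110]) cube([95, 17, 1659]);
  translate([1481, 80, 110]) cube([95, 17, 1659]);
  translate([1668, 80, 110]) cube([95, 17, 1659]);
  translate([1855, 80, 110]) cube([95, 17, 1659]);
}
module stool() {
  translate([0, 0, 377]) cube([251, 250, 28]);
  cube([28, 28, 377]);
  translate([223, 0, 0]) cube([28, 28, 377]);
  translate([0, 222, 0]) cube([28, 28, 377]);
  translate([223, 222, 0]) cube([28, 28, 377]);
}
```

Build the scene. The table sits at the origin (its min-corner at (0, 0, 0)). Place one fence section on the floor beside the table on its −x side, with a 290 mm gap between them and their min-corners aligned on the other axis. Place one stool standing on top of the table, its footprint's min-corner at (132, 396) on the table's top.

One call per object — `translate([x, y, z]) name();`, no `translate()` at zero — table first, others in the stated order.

table();
translate([-2419, 0, 0]) fence_section();
translate([132, 396, 694]) stool();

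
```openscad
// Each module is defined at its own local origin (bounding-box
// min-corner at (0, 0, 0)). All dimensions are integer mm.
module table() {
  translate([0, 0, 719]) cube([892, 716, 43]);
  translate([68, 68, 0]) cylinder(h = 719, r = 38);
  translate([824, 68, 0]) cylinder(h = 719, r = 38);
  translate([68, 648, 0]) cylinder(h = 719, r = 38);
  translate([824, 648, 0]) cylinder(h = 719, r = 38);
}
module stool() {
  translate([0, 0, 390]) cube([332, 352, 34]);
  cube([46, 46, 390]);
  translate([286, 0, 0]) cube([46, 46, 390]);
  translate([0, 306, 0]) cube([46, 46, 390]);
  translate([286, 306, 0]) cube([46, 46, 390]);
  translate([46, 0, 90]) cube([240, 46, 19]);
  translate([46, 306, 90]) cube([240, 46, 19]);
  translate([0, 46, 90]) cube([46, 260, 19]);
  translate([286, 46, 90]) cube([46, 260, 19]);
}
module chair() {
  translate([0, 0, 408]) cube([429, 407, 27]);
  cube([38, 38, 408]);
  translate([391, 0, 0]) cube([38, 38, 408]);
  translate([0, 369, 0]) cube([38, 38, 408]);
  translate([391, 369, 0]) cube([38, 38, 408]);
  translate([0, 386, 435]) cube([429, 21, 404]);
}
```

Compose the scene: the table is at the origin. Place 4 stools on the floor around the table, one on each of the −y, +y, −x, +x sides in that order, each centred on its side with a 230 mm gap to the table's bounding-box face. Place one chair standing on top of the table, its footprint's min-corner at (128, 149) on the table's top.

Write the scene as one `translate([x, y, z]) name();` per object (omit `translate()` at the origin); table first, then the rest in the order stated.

table();
translate([280, -582, 0]) stool();
translate([280, 946, 0]) stool();
translate([-562, 182, 0]) stool();
translate([1122, 182, 0]) stool();
translate([128, 149, 762]) chair();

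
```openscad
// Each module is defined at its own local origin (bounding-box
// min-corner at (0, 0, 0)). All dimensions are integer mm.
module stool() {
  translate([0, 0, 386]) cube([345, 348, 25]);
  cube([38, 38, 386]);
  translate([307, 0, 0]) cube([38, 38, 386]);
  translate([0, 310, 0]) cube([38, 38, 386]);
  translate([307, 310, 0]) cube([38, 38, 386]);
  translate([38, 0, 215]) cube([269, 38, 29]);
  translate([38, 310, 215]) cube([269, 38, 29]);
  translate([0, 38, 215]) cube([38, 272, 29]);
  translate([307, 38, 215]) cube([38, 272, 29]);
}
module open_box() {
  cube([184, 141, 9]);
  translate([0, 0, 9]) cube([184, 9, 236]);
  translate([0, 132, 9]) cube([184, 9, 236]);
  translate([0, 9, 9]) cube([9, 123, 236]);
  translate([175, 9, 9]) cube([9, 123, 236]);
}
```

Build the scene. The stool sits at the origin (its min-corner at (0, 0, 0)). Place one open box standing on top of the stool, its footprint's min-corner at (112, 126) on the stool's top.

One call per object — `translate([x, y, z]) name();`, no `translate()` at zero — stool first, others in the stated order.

stool();
translate([112, 126, 411]) open_box();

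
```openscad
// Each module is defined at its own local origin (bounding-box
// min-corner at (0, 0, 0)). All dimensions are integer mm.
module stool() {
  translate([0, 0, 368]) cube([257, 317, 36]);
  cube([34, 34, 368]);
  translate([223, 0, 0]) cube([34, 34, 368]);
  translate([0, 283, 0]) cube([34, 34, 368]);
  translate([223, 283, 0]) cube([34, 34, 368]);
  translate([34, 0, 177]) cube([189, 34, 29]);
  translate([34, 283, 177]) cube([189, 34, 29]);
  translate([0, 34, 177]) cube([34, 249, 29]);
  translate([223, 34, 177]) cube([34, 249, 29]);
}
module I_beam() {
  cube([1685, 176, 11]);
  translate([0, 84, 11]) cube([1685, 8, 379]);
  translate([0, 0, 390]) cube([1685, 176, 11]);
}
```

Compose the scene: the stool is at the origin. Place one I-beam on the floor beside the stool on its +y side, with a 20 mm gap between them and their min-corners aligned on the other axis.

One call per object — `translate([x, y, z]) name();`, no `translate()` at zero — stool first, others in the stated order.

stool();
translate([0, 337, 0]) I_beam();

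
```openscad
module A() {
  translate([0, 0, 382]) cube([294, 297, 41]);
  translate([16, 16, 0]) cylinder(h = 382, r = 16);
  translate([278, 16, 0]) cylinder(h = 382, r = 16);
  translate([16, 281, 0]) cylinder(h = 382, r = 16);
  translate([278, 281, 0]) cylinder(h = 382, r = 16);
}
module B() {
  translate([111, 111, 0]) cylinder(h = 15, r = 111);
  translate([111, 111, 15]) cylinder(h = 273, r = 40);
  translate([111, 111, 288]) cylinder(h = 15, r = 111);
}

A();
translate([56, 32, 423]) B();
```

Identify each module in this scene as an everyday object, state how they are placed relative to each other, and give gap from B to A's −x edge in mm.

A is a stool. B is a spool. The spool is on top of the stool. The gap from the spool to the stool's −x edge is 56 mm.

The spool's min-x is at 56; the stool's min-x is 0; gap = 56 mm.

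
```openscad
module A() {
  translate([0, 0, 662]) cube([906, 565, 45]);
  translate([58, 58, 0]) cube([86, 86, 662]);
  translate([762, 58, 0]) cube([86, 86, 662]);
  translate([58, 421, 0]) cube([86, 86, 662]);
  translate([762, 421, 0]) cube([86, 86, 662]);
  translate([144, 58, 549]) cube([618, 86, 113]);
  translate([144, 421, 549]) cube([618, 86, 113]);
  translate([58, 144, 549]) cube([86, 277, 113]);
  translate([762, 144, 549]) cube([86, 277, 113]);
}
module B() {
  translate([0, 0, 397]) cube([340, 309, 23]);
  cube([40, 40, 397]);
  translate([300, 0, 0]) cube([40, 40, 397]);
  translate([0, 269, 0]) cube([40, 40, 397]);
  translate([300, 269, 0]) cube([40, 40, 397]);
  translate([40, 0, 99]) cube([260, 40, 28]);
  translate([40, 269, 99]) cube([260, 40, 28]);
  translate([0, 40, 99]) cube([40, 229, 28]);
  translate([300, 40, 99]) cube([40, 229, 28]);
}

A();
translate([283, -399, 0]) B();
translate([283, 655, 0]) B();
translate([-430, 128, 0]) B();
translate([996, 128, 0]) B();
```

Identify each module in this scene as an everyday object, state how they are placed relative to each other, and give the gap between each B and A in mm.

Each stool's nearest face is 90 mm from the table's bounding box.

A is a table. B is a stool. Four stools sit around the table at the −y, +y, −x, +x sides. The gap between each stool and the table is 90 mm.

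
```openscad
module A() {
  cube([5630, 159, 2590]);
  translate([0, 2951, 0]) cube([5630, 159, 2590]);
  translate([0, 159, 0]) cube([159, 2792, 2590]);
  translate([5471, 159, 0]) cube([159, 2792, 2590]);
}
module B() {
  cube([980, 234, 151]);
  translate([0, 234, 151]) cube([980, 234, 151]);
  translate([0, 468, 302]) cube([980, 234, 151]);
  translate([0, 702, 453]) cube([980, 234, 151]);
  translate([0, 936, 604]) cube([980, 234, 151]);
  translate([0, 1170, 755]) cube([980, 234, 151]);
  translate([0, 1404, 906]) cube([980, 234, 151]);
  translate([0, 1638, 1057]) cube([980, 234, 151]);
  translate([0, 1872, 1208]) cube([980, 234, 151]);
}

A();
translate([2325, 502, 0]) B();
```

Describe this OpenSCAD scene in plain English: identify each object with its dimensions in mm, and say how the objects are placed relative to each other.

A is the wall frame of a small rectangular building: four walls, each 2590 mm tall and 159 mm thick, enclosing a footprint 5630 mm (x) by 3110 mm (y) outside-to-outside, with no floor or roof. The front and back walls (the −y and +y sides) span the full width; the two side walls fit between them.

B is a straight staircase of 9 solid steps. Each step is 980 mm wide (x), 234 mm deep (y, the going) and 151 mm tall (the rise). The first step rests on the floor; each subsequent step sits one going further in +y and one rise higher in +z, directly behind and above the previous step with no overlap.

The staircase sits inside the house frame, centred.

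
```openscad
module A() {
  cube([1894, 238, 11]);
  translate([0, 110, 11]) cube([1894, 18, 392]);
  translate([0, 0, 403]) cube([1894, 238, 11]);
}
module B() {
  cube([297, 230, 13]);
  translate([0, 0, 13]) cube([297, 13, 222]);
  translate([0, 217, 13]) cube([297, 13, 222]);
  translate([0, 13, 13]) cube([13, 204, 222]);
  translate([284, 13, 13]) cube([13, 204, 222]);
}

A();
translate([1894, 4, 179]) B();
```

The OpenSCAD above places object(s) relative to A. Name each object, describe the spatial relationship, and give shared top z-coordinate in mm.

Both tops at z = 414 mm.

A is an I-beam. B is an open box. The open box is beside the I-beam with their tops flush at z = 414. The shared top z-coordinate is 414 mm.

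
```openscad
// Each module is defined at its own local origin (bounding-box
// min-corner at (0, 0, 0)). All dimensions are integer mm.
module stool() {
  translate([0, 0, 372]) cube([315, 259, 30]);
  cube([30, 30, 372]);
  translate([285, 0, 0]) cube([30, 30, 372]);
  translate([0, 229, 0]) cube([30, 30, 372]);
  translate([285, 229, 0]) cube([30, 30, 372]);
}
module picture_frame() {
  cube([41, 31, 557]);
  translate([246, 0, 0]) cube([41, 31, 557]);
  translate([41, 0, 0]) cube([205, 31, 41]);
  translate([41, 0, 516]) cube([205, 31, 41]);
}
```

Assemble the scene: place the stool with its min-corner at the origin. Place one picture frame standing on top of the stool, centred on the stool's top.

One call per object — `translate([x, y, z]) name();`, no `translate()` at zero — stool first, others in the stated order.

stool();
translate([14, 114, 402]) picture_frame();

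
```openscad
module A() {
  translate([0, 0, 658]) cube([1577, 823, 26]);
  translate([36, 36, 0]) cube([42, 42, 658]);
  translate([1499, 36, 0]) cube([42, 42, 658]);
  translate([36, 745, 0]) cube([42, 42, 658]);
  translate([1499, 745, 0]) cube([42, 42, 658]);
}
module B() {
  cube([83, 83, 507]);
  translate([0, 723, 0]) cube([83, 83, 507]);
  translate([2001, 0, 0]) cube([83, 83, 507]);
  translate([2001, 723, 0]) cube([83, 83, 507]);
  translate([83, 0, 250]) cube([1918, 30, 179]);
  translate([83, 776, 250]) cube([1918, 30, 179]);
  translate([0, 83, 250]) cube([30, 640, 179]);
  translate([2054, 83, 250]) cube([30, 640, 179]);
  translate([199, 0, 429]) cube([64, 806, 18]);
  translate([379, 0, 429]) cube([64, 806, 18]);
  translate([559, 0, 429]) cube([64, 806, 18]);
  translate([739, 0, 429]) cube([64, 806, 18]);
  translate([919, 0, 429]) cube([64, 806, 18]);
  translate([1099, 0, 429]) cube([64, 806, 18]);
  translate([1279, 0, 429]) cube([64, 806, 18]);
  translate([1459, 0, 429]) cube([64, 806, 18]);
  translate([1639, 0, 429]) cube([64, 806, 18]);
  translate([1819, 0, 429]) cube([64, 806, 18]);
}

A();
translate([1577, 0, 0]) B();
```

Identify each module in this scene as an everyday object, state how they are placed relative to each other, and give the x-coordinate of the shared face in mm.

The table's +x face and the bed frame's −x face are both at x = 1577 mm.

A is a table. B is a bed frame. The bed frame is against the table's +x side, with their −y faces flush. The x-coordinate of the shared face is 1577 mm.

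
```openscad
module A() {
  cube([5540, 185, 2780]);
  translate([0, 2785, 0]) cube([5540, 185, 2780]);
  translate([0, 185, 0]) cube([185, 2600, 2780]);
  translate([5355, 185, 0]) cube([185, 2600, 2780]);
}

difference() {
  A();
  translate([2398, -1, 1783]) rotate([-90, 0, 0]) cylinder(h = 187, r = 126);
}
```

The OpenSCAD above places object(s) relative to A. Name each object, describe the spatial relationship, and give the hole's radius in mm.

The subtracted cylinder has r = 126 mm.

A is a house frame. The house frame has a circular hole through its front wall. The hole's radius is 126 mm.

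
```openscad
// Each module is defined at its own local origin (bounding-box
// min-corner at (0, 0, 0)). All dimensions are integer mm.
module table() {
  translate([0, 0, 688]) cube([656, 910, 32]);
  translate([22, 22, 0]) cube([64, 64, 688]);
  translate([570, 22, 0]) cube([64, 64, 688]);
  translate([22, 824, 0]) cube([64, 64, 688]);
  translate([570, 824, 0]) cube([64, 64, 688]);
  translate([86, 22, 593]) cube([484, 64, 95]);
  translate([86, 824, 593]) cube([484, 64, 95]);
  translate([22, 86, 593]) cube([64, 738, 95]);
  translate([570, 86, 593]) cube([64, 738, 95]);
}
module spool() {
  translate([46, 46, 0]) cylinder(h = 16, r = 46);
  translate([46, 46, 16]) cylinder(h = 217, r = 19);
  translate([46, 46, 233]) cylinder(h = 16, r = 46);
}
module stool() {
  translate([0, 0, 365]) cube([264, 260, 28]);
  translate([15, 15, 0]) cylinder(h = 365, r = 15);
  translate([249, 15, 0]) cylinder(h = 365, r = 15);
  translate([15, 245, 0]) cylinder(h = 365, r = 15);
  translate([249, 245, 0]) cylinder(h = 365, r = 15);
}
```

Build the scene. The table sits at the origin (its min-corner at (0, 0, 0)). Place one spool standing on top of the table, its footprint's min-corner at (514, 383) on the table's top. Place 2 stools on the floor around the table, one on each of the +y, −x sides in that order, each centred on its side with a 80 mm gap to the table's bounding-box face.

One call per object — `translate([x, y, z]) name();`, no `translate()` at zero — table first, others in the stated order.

table();
translate([514, 383, 720]) spool();
translate([196, 990, 0]) stool();
translate([-344, 325, 0]) stool();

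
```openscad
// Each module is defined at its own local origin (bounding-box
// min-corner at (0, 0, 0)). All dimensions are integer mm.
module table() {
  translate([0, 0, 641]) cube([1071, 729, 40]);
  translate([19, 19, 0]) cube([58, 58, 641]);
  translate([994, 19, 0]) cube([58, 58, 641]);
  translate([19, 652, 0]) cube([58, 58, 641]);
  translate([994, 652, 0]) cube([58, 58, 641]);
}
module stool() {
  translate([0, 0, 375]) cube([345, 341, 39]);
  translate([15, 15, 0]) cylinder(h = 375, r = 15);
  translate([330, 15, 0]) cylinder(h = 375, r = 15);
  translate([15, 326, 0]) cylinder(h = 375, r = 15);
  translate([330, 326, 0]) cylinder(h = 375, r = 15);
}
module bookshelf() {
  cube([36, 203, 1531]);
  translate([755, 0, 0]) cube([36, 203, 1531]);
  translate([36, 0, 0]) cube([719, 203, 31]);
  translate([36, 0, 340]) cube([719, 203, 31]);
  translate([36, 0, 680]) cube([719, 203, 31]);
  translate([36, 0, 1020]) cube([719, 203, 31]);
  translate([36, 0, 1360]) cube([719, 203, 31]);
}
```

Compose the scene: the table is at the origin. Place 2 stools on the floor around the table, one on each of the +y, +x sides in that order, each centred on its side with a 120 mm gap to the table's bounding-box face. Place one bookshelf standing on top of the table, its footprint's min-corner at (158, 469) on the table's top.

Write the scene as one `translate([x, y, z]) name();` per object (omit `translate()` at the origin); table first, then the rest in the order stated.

table();
translate([363, 849, 0]) stool();
translate([1191, 194, 0]) stool();
translate([158, 469, 681]) bookshelf();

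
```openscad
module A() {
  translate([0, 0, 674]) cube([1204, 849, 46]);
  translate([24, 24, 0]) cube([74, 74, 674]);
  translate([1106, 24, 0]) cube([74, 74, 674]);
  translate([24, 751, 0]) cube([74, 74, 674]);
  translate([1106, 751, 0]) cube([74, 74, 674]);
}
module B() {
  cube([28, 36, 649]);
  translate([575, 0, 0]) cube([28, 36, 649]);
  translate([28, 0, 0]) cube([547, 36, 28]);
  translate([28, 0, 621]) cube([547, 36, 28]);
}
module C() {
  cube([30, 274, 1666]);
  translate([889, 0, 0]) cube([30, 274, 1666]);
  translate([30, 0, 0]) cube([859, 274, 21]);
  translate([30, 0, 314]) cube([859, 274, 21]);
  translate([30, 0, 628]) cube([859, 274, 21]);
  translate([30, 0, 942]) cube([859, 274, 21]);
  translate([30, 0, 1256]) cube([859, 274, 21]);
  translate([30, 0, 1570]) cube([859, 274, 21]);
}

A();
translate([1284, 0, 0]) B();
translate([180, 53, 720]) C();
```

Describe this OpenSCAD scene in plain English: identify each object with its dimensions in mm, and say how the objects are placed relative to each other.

A is a table: top 1204 mm (x) × 849 mm (y), 46 mm thick, upper face at z = 720 mm, on four 74×74 mm square legs, each inset 24 mm from the nearest pair of top edges, running from z = 0 to the bottom of the top.

B is a rectangular picture frame lying in the x–z plane (depth along y). The opening is 547 mm wide (x) by 593 mm tall (z), surrounded by a border 28 mm wide on all four sides. The frame is 36 mm deep and is made of two full-height vertical stiles with two horizontal rails fitted between them.

C is an open bookshelf. Two side panels, each 30 mm thick, 274 mm deep and 1666 mm tall, stand 919 mm apart (outside-to-outside). Between them sit 6 shelves, each 21 mm thick and 274 mm deep, spanning the full gap between the sides. The bottom shelf rests on the floor (its underside at z = 0) and the clear gap between one shelf's top and the next shelf's underside is 293 mm.

The picture frame is on the floor beside the table on its +x side. The bookshelf is on top of the table.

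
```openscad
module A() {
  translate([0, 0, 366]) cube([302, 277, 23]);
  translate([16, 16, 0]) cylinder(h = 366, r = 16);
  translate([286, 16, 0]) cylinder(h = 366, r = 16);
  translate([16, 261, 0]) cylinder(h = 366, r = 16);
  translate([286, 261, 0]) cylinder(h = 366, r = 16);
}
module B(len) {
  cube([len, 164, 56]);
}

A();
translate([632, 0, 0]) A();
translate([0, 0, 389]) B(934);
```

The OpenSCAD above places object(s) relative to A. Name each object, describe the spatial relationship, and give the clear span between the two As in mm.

Second stool starts at x = 632; first ends at x = 302; clear span = 632 − 302 = 330 mm.

A is a stool. B is a beam. A beam spans the tops of two stools. The clear span between the two stools is 330 mm.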